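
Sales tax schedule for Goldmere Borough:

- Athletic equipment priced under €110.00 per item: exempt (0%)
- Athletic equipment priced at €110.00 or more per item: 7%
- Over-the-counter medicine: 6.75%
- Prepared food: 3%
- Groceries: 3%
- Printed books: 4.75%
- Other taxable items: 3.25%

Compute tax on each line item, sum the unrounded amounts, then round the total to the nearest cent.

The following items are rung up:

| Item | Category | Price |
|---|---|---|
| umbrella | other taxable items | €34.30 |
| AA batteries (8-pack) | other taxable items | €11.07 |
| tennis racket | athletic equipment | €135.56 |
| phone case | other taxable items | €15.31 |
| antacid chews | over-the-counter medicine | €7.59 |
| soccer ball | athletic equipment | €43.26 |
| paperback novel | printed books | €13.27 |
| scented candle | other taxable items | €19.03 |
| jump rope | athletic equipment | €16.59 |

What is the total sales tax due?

Umbrella €34.30: other taxable items → 3.25% → €1.11475
AA batteries (8-pack) €11.07: other taxable items → 3.25% → €0.359775
Tennis racket €135.56: athletic equipment, €110.00 or more → 7% → €9.4892
Phone case €15.31: other taxable items → 3.25% → €0.497575
Antacid chews €7.59: over-the-counter medicine → 6.75% → €0.512325
Soccer ball €43.26: athletic equipment, under €110.00 → 0% → €0.00
Paperback novel €13.27: printed books → 4.75% → €0.630325
Scented candle €19.03: other taxable items → 3.25% → €0.618475
Jump rope €16.59: athletic equipment, under €110.00 → 0% → €0.00
Unrounded tax sum = €13.222425 → €13.22

€13.22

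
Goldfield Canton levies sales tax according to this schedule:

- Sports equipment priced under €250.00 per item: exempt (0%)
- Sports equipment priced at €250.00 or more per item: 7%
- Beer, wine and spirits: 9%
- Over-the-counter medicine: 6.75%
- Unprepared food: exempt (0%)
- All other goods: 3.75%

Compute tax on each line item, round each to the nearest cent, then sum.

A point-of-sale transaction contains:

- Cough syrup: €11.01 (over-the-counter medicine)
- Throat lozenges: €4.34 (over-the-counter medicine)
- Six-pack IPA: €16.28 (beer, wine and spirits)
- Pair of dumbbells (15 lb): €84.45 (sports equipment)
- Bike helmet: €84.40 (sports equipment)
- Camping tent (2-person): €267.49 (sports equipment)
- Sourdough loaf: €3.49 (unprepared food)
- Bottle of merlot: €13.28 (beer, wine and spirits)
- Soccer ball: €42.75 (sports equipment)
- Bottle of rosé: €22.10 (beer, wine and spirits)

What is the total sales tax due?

Cough syrup €11.01: over-the-counter medicine → 6.75% → €0.74
Throat lozenges €4.34: over-the-counter medicine → 6.75% → €0.29
Six-pack IPA €16.28: beer, wine and spirits → 9% → €1.47
Pair of dumbbells (15 lb) €84.45: sports equipment, under €250.00 → 0% → €0.00
Bike helmet €84.40: sports equipment, under €250.00 → 0% → €0.00
Camping tent (2-person) €267.49: sports equipment, €250.00 or more → 7% → €18.72
Sourdough loaf €3.49: unprepared food → 0% → €0.00
Bottle of merlot €13.28: beer, wine and spirits → 9% → €1.20
Soccer ball €42.75: sports equipment, under €250.00 → 0% → €0.00
Bottle of rosé €22.10: beer, wine and spirits → 9% → €1.99
Total tax = €0.74 + €0.29 + €1.47 + €18.72 + €1.20 + €1.99 = €24.41

€24.41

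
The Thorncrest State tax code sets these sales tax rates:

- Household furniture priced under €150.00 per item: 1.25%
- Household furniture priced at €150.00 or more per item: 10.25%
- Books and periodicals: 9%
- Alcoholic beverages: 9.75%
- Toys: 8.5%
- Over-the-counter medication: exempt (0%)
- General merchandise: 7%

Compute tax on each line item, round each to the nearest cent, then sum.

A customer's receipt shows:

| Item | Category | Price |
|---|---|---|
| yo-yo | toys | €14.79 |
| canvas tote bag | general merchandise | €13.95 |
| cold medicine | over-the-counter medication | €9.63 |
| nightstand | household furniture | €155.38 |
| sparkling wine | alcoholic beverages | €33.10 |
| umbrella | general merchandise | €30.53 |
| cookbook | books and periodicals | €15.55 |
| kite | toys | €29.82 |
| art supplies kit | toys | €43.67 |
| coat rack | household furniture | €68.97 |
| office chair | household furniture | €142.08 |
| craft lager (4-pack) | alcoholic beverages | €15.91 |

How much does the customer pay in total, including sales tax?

€608.75

Yo-yo €14.79: toys → 8.5% → €1.26
Canvas tote bag €13.95: general merchandise → 7% → €0.98
Cold medicine €9.63: over-the-counter medication → 0% → €0.00
Nightstand €155.38: household furniture, €150.00 or more → 10.25% → €15.93
Sparkling wine €33.10: alcoholic beverages → 9.75% → €3.23
Umbrella €30.53: general merchandise → 7% → €2.14
Cookbook €15.55: books and periodicals → 9% → €1.40
Kite €29.82: toys → 8.5% → €2.53
Art supplies kit €43.67: toys → 8.5% → €3.71
Coat rack €68.97: household furniture, under €150.00 → 1.25% → €0.86
Office chair €142.08: household furniture, under €150.00 → 1.25% → €1.78
Craft lager (4-pack) €15.91: alcoholic beverages → 9.75% → €1.55
Subtotal = €573.38; tax = €35.37; total due = €608.75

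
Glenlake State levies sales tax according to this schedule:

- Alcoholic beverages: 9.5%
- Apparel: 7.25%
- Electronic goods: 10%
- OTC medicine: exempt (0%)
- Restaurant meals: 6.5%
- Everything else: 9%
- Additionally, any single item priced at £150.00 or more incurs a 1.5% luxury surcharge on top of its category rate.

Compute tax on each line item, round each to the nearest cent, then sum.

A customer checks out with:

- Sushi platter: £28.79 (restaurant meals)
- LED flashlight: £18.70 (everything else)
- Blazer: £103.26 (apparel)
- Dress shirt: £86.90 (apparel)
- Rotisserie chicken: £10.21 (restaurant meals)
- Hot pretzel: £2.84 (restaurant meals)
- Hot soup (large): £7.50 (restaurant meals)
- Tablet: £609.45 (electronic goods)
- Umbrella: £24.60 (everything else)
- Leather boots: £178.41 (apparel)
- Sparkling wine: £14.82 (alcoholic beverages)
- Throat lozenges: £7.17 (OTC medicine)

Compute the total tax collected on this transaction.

£107.99

Sushi platter £28.79: restaurant meals → 6.5% → £1.87
LED flashlight £18.70: everything else → 9% → £1.68
Blazer £103.26: apparel → 7.25% → £7.49
Dress shirt £86.90: apparel → 7.25% → £6.30
Rotisserie chicken £10.21: restaurant meals → 6.5% → £0.66
Hot pretzel £2.84: restaurant meals → 6.5% → £0.18
Hot soup (large) £7.50: restaurant meals → 6.5% → £0.49
Tablet £609.45: electronic goods → 10% + 1.5% surcharge = 11.5% → £70.09
Umbrella £24.60: everything else → 9% → £2.21
Leather boots £178.41: apparel → 7.25% + 1.5% surcharge = 8.75% → £15.61
Sparkling wine £14.82: alcoholic beverages → 9.5% → £1.41
Throat lozenges £7.17: OTC medicine → 0% → £0.00
Total tax = £1.87 + £1.68 + £7.49 + £6.30 + £0.66 + £0.18 + £0.49 + £70.09 + £2.21 + £15.61 + £1.41 = £107.99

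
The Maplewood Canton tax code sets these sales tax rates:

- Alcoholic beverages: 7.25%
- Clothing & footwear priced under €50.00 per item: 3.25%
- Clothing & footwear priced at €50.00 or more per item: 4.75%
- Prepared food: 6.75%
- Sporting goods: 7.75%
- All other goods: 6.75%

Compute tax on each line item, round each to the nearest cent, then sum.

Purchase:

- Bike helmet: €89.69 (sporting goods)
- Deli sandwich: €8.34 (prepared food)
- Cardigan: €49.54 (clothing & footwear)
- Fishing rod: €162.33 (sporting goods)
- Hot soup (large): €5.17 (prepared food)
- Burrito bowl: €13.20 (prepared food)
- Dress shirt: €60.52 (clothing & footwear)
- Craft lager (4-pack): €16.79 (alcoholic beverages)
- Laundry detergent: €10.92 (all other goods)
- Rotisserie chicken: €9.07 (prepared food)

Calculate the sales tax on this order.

€28.38

Bike helmet €89.69: sporting goods → 7.75% → €6.95
Deli sandwich €8.34: prepared food → 6.75% → €0.56
Cardigan €49.54: clothing & footwear, under €50.00 → 3.25% → €1.61
Fishing rod €162.33: sporting goods → 7.75% → €12.58
Hot soup (large) €5.17: prepared food → 6.75% → €0.35
Burrito bowl €13.20: prepared food → 6.75% → €0.89
Dress shirt €60.52: clothing & footwear, €50.00 or more → 4.75% → €2.87
Craft lager (4-pack) €16.79: alcoholic beverages → 7.25% → €1.22
Laundry detergent €10.92: all other goods → 6.75% → €0.74
Rotisserie chicken €9.07: prepared food → 6.75% → €0.61
Total tax = €6.95 + €0.56 + €1.61 + €12.58 + €0.35 + €0.89 + €2.87 + €1.22 + €0.74 + €0.61 = €28.38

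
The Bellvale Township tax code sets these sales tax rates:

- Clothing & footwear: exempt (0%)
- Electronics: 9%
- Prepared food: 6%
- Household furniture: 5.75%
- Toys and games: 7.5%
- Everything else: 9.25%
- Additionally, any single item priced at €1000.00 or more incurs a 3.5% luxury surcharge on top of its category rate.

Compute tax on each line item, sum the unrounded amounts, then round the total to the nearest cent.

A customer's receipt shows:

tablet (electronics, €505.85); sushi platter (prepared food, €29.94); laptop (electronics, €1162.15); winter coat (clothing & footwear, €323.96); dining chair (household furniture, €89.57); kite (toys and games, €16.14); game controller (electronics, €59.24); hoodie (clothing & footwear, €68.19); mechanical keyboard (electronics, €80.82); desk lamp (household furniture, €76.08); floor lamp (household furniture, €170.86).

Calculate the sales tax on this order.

€225.76

Tablet €505.85: electronics → 9% → €45.5265
Sushi platter €29.94: prepared food → 6% → €1.7964
Laptop €1162.15: electronics → 9% + 3.5% surcharge = 12.5% → €145.26875
Winter coat €323.96: clothing & footwear → 0% → €0.00
Dining chair €89.57: household furniture → 5.75% → €5.150275
Kite €16.14: toys and games → 7.5% → €1.2105
Game controller €59.24: electronics → 9% → €5.3316
Hoodie €68.19: clothing & footwear → 0% → €0.00
Mechanical keyboard €80.82: electronics → 9% → €7.2738
Desk lamp €76.08: household furniture → 5.75% → €4.3746
Floor lamp €170.86: household furniture → 5.75% → €9.82445
Unrounded tax sum = €225.756875 → €225.76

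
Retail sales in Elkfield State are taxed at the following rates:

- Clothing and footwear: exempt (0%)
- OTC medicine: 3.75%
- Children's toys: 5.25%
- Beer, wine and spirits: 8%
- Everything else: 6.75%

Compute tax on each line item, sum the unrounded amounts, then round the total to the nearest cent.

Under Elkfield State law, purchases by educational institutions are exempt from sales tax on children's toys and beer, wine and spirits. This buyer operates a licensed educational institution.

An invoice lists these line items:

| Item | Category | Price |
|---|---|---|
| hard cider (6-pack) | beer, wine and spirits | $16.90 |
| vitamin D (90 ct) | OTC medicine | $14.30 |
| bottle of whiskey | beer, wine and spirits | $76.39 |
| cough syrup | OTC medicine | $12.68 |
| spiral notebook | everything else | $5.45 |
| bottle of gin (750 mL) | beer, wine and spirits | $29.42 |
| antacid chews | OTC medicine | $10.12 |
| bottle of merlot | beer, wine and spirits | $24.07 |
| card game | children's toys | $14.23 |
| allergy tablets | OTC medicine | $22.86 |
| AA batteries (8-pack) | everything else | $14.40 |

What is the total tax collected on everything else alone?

$1.34

Spiral notebook $5.45: everything else → 6.75% → $0.367875
AA batteries (8-pack) $14.40: everything else → 6.75% → $0.972
Tax on everything else: unrounded sum = $1.339875 → $1.34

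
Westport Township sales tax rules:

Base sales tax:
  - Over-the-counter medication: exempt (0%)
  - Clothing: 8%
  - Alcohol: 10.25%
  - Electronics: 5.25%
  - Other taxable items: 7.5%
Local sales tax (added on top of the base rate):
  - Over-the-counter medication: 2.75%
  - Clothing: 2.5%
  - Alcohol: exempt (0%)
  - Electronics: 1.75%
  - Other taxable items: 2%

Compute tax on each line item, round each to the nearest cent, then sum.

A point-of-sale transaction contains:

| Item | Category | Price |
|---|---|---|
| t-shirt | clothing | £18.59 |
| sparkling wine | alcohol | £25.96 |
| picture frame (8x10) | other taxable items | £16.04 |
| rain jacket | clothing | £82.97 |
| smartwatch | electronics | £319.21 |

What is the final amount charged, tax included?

T-shirt £18.59: clothing → 8% + 2.5% local = 10.5% → £1.95
Sparkling wine £25.96: alcohol → 10.25% + 0% local = 10.25% → £2.66
Picture frame (8x10) £16.04: other taxable items → 7.5% + 2% local = 9.5% → £1.52
Rain jacket £82.97: clothing → 8% + 2.5% local = 10.5% → £8.71
Smartwatch £319.21: electronics → 5.25% + 1.75% local = 7% → £22.34
Subtotal = £462.77; tax = £37.18; total due = £499.95

£499.95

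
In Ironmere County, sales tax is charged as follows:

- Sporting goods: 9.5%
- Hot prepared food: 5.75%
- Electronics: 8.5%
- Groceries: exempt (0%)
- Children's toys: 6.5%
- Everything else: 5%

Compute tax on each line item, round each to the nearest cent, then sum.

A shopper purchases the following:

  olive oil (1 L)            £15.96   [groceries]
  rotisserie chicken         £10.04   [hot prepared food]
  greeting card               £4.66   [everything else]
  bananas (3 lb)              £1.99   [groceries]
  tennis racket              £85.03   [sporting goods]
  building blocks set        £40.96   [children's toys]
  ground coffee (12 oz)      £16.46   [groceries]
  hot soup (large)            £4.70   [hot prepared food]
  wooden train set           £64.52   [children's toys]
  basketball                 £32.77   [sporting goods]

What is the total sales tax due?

Olive oil (1 L) £15.96: groceries → 0% → £0.00
Rotisserie chicken £10.04: hot prepared food → 5.75% → £0.58
Greeting card £4.66: everything else → 5% → £0.23
Bananas (3 lb) £1.99: groceries → 0% → £0.00
Tennis racket £85.03: sporting goods → 9.5% → £8.08
Building blocks set £40.96: children's toys → 6.5% → £2.66
Ground coffee (12 oz) £16.46: groceries → 0% → £0.00
Hot soup (large) £4.70: hot prepared food → 5.75% → £0.27
Wooden train set £64.52: children's toys → 6.5% → £4.19
Basketball £32.77: sporting goods → 9.5% → £3.11
Total tax = £0.58 + £0.23 + £8.08 + £2.66 + £0.27 + £4.19 + £3.11 = £19.12

£19.12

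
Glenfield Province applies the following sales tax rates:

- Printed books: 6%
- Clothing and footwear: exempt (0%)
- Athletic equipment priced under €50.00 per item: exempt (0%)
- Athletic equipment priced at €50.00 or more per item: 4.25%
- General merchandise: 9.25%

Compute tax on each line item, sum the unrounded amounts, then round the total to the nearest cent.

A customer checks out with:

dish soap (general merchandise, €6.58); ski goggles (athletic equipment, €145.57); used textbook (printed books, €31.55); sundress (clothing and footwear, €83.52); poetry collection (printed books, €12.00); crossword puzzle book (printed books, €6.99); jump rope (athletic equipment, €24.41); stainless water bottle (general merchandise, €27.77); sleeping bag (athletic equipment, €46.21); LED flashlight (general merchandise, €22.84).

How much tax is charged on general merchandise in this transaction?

€5.29

Dish soap €6.58: general merchandise → 9.25% → €0.60865
Stainless water bottle €27.77: general merchandise → 9.25% → €2.568725
LED flashlight €22.84: general merchandise → 9.25% → €2.1127
Tax on general merchandise: unrounded sum = €5.290075 → €5.29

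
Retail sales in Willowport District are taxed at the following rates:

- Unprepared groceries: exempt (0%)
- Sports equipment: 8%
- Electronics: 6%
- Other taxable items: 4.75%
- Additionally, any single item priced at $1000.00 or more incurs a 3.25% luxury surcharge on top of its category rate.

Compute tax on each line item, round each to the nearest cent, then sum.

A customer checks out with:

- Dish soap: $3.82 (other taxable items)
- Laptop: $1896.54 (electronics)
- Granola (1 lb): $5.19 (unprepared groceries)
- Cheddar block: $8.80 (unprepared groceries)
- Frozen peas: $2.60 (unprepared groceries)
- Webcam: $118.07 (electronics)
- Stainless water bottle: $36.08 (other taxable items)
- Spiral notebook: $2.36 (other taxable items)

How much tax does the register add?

Dish soap $3.82: other taxable items → 4.75% → $0.18
Laptop $1896.54: electronics → 6% + 3.25% surcharge = 9.25% → $175.43
Granola (1 lb) $5.19: unprepared groceries → 0% → $0.00
Cheddar block $8.80: unprepared groceries → 0% → $0.00
Frozen peas $2.60: unprepared groceries → 0% → $0.00
Webcam $118.07: electronics → 6% → $7.08
Stainless water bottle $36.08: other taxable items → 4.75% → $1.71
Spiral notebook $2.36: other taxable items → 4.75% → $0.11
Total tax = $0.18 + $175.43 + $7.08 + $1.71 + $0.11 = $184.51

$184.51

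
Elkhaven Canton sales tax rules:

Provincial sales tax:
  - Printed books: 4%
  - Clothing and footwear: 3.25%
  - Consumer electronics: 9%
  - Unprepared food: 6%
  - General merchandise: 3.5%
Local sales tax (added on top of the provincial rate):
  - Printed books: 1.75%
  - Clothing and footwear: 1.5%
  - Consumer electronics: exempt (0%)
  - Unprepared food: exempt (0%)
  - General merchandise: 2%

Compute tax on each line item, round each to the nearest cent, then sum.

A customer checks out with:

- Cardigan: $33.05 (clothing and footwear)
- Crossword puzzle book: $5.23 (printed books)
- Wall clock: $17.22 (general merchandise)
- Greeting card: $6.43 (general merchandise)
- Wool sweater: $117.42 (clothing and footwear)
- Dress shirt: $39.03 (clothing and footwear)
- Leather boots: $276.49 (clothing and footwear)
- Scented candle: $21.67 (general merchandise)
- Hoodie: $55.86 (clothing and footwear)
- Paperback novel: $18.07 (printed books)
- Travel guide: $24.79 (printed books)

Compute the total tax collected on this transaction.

Cardigan $33.05: clothing and footwear → 3.25% + 1.5% local = 4.75% → $1.57
Crossword puzzle book $5.23: printed books → 4% + 1.75% local = 5.75% → $0.30
Wall clock $17.22: general merchandise → 3.5% + 2% local = 5.5% → $0.95
Greeting card $6.43: general merchandise → 3.5% + 2% local = 5.5% → $0.35
Wool sweater $117.42: clothing and footwear → 3.25% + 1.5% local = 4.75% → $5.58
Dress shirt $39.03: clothing and footwear → 3.25% + 1.5% local = 4.75% → $1.85
Leather boots $276.49: clothing and footwear → 3.25% + 1.5% local = 4.75% → $13.13
Scented candle $21.67: general merchandise → 3.5% + 2% local = 5.5% → $1.19
Hoodie $55.86: clothing and footwear → 3.25% + 1.5% local = 4.75% → $2.65
Paperback novel $18.07: printed books → 4% + 1.75% local = 5.75% → $1.04
Travel guide $24.79: printed books → 4% + 1.75% local = 5.75% → $1.43
Total tax = $1.57 + $0.30 + $0.95 + $0.35 + $5.58 + $1.85 + $13.13 + $1.19 + $2.65 + $1.04 + $1.43 = $30.04

$30.04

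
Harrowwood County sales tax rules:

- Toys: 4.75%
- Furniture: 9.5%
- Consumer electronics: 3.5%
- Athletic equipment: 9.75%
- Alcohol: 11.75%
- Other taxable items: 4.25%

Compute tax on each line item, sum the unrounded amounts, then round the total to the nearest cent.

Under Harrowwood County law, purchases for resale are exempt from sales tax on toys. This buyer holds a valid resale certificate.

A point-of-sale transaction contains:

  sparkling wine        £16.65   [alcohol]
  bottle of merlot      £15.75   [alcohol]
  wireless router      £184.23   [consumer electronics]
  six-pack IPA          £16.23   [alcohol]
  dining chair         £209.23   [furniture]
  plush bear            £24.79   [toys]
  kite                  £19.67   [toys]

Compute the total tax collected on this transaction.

£32.04

Sparkling wine £16.65: alcohol → 11.75% → £1.956375
Bottle of merlot £15.75: alcohol → 11.75% → £1.850625
Wireless router £184.23: consumer electronics → 3.5% → £6.44805
Six-pack IPA £16.23: alcohol → 11.75% → £1.907025
Dining chair £209.23: furniture → 9.5% → £19.87685
Plush bear £24.79: toys, buyer-exempt → 0% → £0.00
Kite £19.67: toys, buyer-exempt → 0% → £0.00
Unrounded tax sum = £32.038925 → £32.04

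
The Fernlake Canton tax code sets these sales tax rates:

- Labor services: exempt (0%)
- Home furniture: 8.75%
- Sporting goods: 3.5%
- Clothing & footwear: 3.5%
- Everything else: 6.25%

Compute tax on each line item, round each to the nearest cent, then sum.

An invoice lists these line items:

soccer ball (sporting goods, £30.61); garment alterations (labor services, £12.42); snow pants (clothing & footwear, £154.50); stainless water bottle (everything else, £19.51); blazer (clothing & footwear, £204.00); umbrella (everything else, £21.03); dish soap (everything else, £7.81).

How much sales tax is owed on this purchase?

£16.64

Soccer ball £30.61: sporting goods → 3.5% → £1.07
Garment alterations £12.42: labor services → 0% → £0.00
Snow pants £154.50: clothing & footwear → 3.5% → £5.41
Stainless water bottle £19.51: everything else → 6.25% → £1.22
Blazer £204.00: clothing & footwear → 3.5% → £7.14
Umbrella £21.03: everything else → 6.25% → £1.31
Dish soap £7.81: everything else → 6.25% → £0.49
Total tax = £1.07 + £5.41 + £1.22 + £7.14 + £1.31 + £0.49 = £16.64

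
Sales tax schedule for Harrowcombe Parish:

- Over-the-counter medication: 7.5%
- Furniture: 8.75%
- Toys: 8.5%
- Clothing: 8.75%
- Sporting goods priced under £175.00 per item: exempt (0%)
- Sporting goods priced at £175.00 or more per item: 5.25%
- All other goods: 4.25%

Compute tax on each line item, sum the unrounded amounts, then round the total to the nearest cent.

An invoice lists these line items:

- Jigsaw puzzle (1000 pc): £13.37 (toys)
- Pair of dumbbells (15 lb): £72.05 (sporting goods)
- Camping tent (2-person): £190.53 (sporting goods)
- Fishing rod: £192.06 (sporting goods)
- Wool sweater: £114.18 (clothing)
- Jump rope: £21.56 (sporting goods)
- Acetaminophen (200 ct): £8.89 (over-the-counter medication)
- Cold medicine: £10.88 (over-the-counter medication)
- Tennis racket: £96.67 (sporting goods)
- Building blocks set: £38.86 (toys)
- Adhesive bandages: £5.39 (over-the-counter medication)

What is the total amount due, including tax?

£800.84

Jigsaw puzzle (1000 pc) £13.37: toys → 8.5% → £1.13645
Pair of dumbbells (15 lb) £72.05: sporting goods, under £175.00 → 0% → £0.00
Camping tent (2-person) £190.53: sporting goods, £175.00 or more → 5.25% → £10.002825
Fishing rod £192.06: sporting goods, £175.00 or more → 5.25% → £10.08315
Wool sweater £114.18: clothing → 8.75% → £9.99075
Jump rope £21.56: sporting goods, under £175.00 → 0% → £0.00
Acetaminophen (200 ct) £8.89: over-the-counter medication → 7.5% → £0.66675
Cold medicine £10.88: over-the-counter medication → 7.5% → £0.816
Tennis racket £96.67: sporting goods, under £175.00 → 0% → £0.00
Building blocks set £38.86: toys → 8.5% → £3.3031
Adhesive bandages £5.39: over-the-counter medication → 7.5% → £0.40425
Subtotal = £764.44; unrounded tax = £36.403275 → £36.40; total due = £800.84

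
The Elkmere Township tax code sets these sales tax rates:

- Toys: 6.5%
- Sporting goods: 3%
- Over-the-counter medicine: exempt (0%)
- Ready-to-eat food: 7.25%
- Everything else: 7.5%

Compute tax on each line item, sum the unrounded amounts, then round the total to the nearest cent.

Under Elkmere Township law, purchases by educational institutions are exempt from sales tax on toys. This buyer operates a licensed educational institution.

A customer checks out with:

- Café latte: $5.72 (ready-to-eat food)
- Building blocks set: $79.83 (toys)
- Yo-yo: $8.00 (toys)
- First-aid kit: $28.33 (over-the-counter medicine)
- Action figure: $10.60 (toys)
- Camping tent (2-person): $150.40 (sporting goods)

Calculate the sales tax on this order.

Café latte $5.72: ready-to-eat food → 7.25% → $0.4147
Building blocks set $79.83: toys, buyer-exempt → 0% → $0.00
Yo-yo $8.00: toys, buyer-exempt → 0% → $0.00
First-aid kit $28.33: over-the-counter medicine → 0% → $0.00
Action figure $10.60: toys, buyer-exempt → 0% → $0.00
Camping tent (2-person) $150.40: sporting goods → 3% → $4.512
Unrounded tax sum = $4.9267 → $4.93

$4.93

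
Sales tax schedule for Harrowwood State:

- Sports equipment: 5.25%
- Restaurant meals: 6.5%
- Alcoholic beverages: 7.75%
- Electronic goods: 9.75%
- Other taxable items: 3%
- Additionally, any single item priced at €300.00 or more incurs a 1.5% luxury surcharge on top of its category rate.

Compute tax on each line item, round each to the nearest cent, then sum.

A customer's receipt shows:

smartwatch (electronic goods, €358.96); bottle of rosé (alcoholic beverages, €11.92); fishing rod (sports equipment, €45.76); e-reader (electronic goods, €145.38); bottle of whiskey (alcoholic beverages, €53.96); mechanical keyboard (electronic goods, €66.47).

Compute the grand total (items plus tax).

Smartwatch €358.96: electronic goods → 9.75% + 1.5% surcharge = 11.25% → €40.38
Bottle of rosé €11.92: alcoholic beverages → 7.75% → €0.92
Fishing rod €45.76: sports equipment → 5.25% → €2.40
E-reader €145.38: electronic goods → 9.75% → €14.17
Bottle of whiskey €53.96: alcoholic beverages → 7.75% → €4.18
Mechanical keyboard €66.47: electronic goods → 9.75% → €6.48
Subtotal = €682.45; tax = €68.53; total due = €750.98

€750.98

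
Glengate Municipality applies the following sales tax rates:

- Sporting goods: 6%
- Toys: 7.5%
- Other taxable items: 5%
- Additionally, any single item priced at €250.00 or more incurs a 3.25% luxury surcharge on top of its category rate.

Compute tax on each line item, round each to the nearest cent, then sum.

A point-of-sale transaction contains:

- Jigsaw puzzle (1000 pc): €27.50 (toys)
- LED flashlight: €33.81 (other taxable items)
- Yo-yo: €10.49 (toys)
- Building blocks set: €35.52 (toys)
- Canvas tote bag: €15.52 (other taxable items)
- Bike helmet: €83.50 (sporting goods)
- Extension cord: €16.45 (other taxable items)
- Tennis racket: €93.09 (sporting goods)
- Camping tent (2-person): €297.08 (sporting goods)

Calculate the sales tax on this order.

Jigsaw puzzle (1000 pc) €27.50: toys → 7.5% → €2.06
LED flashlight €33.81: other taxable items → 5% → €1.69
Yo-yo €10.49: toys → 7.5% → €0.79
Building blocks set €35.52: toys → 7.5% → €2.66
Canvas tote bag €15.52: other taxable items → 5% → €0.78
Bike helmet €83.50: sporting goods → 6% → €5.01
Extension cord €16.45: other taxable items → 5% → €0.82
Tennis racket €93.09: sporting goods → 6% → €5.59
Camping tent (2-person) €297.08: sporting goods → 6% + 3.25% surcharge = 9.25% → €27.48
Total tax = €2.06 + €1.69 + €0.79 + €2.66 + €0.78 + €5.01 + €0.82 + €5.59 + €27.48 = €46.88

€46.88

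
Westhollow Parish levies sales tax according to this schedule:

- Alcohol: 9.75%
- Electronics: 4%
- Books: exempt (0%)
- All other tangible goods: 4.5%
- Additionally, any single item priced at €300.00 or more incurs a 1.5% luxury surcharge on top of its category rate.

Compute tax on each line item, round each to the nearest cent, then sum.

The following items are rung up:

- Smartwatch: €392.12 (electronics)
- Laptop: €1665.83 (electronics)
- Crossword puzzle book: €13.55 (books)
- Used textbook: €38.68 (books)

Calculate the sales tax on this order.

Smartwatch €392.12: electronics → 4% + 1.5% surcharge = 5.5% → €21.57
Laptop €1665.83: electronics → 4% + 1.5% surcharge = 5.5% → €91.62
Crossword puzzle book €13.55: books → 0% → €0.00
Used textbook €38.68: books → 0% → €0.00
Total tax = €21.57 + €91.62 = €113.19

€113.19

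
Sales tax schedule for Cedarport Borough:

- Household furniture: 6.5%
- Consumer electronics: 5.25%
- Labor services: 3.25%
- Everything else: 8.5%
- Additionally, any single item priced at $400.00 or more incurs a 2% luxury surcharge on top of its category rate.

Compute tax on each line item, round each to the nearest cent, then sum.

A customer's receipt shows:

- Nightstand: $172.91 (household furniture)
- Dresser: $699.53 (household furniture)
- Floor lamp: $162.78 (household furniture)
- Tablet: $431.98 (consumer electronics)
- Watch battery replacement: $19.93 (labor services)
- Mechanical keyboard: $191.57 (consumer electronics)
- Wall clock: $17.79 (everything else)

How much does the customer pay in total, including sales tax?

Nightstand $172.91: household furniture → 6.5% → $11.24
Dresser $699.53: household furniture → 6.5% + 2% surcharge = 8.5% → $59.46
Floor lamp $162.78: household furniture → 6.5% → $10.58
Tablet $431.98: consumer electronics → 5.25% + 2% surcharge = 7.25% → $31.32
Watch battery replacement $19.93: labor services → 3.25% → $0.65
Mechanical keyboard $191.57: consumer electronics → 5.25% → $10.06
Wall clock $17.79: everything else → 8.5% → $1.51
Subtotal = $1696.49; tax = $124.82; total due = $1821.31

$1821.31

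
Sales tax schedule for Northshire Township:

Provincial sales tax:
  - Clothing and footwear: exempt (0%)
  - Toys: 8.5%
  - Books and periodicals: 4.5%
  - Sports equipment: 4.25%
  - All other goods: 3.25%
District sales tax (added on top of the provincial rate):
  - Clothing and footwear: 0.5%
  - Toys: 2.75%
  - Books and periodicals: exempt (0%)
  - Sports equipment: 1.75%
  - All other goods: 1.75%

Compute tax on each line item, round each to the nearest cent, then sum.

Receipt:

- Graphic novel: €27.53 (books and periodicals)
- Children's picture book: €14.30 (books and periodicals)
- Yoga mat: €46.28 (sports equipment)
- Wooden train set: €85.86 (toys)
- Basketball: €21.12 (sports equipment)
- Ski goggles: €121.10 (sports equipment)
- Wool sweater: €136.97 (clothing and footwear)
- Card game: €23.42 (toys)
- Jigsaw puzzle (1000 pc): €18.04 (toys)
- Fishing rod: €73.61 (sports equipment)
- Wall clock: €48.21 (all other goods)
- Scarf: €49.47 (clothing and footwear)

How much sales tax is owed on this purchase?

€35.28

Graphic novel €27.53: books and periodicals → 4.5% + 0% district = 4.5% → €1.24
Children's picture book €14.30: books and periodicals → 4.5% + 0% district = 4.5% → €0.64
Yoga mat €46.28: sports equipment → 4.25% + 1.75% district = 6% → €2.78
Wooden train set €85.86: toys → 8.5% + 2.75% district = 11.25% → €9.66
Basketball €21.12: sports equipment → 4.25% + 1.75% district = 6% → €1.27
Ski goggles €121.10: sports equipment → 4.25% + 1.75% district = 6% → €7.27
Wool sweater €136.97: clothing and footwear → 0% + 0.5% district = 0.5% → €0.68
Card game €23.42: toys → 8.5% + 2.75% district = 11.25% → €2.63
Jigsaw puzzle (1000 pc) €18.04: toys → 8.5% + 2.75% district = 11.25% → €2.03
Fishing rod €73.61: sports equipment → 4.25% + 1.75% district = 6% → €4.42
Wall clock €48.21: all other goods → 3.25% + 1.75% district = 5% → €2.41
Scarf €49.47: clothing and footwear → 0% + 0.5% district = 0.5% → €0.25
Total tax = €1.24 + €0.64 + €2.78 + €9.66 + €1.27 + €7.27 + €0.68 + €2.63 + €2.03 + €4.42 + €2.41 + €0.25 = €35.28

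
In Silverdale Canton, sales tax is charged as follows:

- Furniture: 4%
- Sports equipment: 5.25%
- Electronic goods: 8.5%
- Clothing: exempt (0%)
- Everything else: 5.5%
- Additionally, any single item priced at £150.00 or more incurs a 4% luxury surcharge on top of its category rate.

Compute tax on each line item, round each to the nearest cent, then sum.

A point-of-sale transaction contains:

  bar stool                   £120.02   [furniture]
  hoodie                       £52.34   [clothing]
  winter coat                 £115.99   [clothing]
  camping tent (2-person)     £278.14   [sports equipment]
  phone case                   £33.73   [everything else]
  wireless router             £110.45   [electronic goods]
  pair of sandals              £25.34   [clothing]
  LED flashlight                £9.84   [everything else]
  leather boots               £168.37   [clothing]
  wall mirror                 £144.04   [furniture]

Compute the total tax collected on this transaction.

£54.81

Bar stool £120.02: furniture → 4% → £4.80
Hoodie £52.34: clothing → 0% → £0.00
Winter coat £115.99: clothing → 0% → £0.00
Camping tent (2-person) £278.14: sports equipment → 5.25% + 4% surcharge = 9.25% → £25.73
Phone case £33.73: everything else → 5.5% → £1.86
Wireless router £110.45: electronic goods → 8.5% → £9.39
Pair of sandals £25.34: clothing → 0% → £0.00
LED flashlight £9.84: everything else → 5.5% → £0.54
Leather boots £168.37: clothing → 0% + 4% surcharge = 4% → £6.73
Wall mirror £144.04: furniture → 4% → £5.76
Total tax = £4.80 + £25.73 + £1.86 + £9.39 + £0.54 + £6.73 + £5.76 = £54.81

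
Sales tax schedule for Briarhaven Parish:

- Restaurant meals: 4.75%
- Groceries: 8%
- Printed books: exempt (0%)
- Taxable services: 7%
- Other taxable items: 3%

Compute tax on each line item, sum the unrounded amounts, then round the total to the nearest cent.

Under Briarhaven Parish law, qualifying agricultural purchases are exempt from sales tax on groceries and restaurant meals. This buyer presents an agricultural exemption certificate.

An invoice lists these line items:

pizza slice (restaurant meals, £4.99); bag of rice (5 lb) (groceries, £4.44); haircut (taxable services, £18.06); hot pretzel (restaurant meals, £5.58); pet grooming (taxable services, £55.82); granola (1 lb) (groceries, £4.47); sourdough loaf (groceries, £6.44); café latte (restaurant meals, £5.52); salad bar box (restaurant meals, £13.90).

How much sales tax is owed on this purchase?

£5.17

Pizza slice £4.99: restaurant meals, buyer-exempt → 0% → £0.00
Bag of rice (5 lb) £4.44: groceries, buyer-exempt → 0% → £0.00
Haircut £18.06: taxable services → 7% → £1.2642
Hot pretzel £5.58: restaurant meals, buyer-exempt → 0% → £0.00
Pet grooming £55.82: taxable services → 7% → £3.9074
Granola (1 lb) £4.47: groceries, buyer-exempt → 0% → £0.00
Sourdough loaf £6.44: groceries, buyer-exempt → 0% → £0.00
Café latte £5.52: restaurant meals, buyer-exempt → 0% → £0.00
Salad bar box £13.90: restaurant meals, buyer-exempt → 0% → £0.00
Unrounded tax sum = £5.1716 → £5.17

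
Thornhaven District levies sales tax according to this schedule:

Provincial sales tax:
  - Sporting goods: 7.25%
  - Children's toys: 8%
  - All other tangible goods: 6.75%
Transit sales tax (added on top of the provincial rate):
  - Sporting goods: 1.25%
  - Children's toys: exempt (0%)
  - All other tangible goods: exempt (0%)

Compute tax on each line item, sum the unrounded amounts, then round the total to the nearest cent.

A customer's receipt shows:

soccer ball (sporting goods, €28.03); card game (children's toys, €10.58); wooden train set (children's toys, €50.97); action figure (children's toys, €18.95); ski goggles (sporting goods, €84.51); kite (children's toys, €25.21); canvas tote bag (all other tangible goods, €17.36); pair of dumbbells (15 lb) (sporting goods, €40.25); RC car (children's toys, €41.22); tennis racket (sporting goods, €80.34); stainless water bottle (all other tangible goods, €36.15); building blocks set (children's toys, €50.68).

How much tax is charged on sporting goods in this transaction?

Soccer ball €28.03: sporting goods → 7.25% + 1.25% transit = 8.5% → €2.38255
Ski goggles €84.51: sporting goods → 7.25% + 1.25% transit = 8.5% → €7.18335
Pair of dumbbells (15 lb) €40.25: sporting goods → 7.25% + 1.25% transit = 8.5% → €3.42125
Tennis racket €80.34: sporting goods → 7.25% + 1.25% transit = 8.5% → €6.8289
Tax on sporting goods: unrounded sum = €19.81605 → €19.82

€19.82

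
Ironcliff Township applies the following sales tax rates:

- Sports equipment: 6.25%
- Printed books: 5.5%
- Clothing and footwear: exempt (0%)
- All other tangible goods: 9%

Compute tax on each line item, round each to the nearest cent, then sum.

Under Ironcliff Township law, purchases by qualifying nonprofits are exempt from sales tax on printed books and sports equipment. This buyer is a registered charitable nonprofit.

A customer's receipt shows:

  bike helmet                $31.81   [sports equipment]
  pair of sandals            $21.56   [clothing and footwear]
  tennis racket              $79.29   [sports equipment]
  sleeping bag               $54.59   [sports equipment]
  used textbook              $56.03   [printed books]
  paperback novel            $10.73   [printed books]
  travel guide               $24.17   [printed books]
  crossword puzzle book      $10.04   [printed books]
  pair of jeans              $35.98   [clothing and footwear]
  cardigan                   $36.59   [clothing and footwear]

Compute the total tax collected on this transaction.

$0.00

Bike helmet $31.81: sports equipment, buyer-exempt → 0% → $0.00
Pair of sandals $21.56: clothing and footwear → 0% → $0.00
Tennis racket $79.29: sports equipment, buyer-exempt → 0% → $0.00
Sleeping bag $54.59: sports equipment, buyer-exempt → 0% → $0.00
Used textbook $56.03: printed books, buyer-exempt → 0% → $0.00
Paperback novel $10.73: printed books, buyer-exempt → 0% → $0.00
Travel guide $24.17: printed books, buyer-exempt → 0% → $0.00
Crossword puzzle book $10.04: printed books, buyer-exempt → 0% → $0.00
Pair of jeans $35.98: clothing and footwear → 0% → $0.00
Cardigan $36.59: clothing and footwear → 0% → $0.00
Total tax = $0.00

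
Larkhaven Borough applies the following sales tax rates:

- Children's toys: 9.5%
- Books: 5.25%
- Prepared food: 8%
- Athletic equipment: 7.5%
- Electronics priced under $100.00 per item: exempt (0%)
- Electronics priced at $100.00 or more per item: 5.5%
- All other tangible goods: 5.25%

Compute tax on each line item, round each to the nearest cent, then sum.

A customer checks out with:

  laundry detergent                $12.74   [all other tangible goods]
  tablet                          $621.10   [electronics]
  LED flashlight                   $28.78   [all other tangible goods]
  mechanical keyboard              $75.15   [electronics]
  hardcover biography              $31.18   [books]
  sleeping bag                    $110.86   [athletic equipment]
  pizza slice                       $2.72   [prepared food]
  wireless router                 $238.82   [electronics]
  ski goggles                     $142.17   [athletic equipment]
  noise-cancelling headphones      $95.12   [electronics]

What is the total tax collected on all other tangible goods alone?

Laundry detergent $12.74: all other tangible goods → 5.25% → $0.67
LED flashlight $28.78: all other tangible goods → 5.25% → $1.51
Tax on all other tangible goods = $0.67 + $1.51 = $2.18

$2.18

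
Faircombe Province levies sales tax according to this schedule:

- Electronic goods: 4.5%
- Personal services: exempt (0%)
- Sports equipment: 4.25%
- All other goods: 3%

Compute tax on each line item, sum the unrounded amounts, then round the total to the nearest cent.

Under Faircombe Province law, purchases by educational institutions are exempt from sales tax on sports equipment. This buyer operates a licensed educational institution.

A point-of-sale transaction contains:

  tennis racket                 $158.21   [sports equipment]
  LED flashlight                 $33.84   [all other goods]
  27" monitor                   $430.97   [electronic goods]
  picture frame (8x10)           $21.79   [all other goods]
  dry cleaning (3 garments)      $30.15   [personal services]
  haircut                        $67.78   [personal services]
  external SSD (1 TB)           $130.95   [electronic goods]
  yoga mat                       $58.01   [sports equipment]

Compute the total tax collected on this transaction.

Tennis racket $158.21: sports equipment, buyer-exempt → 0% → $0.00
LED flashlight $33.84: all other goods → 3% → $1.0152
27" monitor $430.97: electronic goods → 4.5% → $19.39365
Picture frame (8x10) $21.79: all other goods → 3% → $0.6537
Dry cleaning (3 garments) $30.15: personal services → 0% → $0.00
Haircut $67.78: personal services → 0% → $0.00
External SSD (1 TB) $130.95: electronic goods → 4.5% → $5.89275
Yoga mat $58.01: sports equipment, buyer-exempt → 0% → $0.00
Unrounded tax sum = $26.9553 → $26.96

$26.96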